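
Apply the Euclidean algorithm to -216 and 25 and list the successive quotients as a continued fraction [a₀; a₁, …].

[-9; 2, 1, 3, 2]

Run the Euclidean algorithm, recording each quotient:
⌊-216/25⌋ = -9, remainder 9
⌊25/9⌋ = 2, remainder 7
⌊9/7⌋ = 1, remainder 2
⌊7/2⌋ = 3, remainder 1
⌊2/1⌋ = 2, remainder 0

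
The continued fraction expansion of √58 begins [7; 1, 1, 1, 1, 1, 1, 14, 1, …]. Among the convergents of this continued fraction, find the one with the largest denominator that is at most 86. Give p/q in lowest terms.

a_0 = 7: 7/1  (≤ bound)
a_1 = 1: 8/1  (≤ bound)
a_2 = 1: 15/2  (≤ bound)
a_3 = 1: 23/3  (≤ bound)
a_4 = 1: 38/5  (≤ bound)
a_5 = 1: 61/8  (≤ bound)
a_6 = 1: 99/13  (≤ bound)
a_7 = 14: 1447/190  (> 86, stop)

99/13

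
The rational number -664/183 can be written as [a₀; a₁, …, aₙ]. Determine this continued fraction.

-664 ÷ 183 → quotient -4, remainder 68
183 ÷ 68 → quotient 2, remainder 47
68 ÷ 47 → quotient 1, remainder 21
47 ÷ 21 → quotient 2, remainder 5
21 ÷ 5 → quotient 4, remainder 1
5 ÷ 1 → quotient 5, remainder 0

[-4; 2, 1, 2, 4, 5]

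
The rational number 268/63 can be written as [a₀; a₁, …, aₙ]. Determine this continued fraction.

⌊268/63⌋ = 4, remainder 16
⌊63/16⌋ = 3, remainder 15
⌊16/15⌋ = 1, remainder 1
⌊15/1⌋ = 15, remainder 0

[4; 3, 1, 15]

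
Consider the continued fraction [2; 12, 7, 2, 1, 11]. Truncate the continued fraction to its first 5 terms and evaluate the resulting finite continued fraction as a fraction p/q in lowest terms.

Build up convergents one term at a time:
a_0 = 2: 2/1
a_1 = 12: 25/12
a_2 = 7: 177/85
a_3 = 2: 379/182
a_4 = 1: 556/267

556/267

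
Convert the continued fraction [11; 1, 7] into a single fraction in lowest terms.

Work from the innermost term outward:
Start with 7.
1 + 1/(7/1) = 1 + 1/7 = 8/7
11 + 1/(8/7) = 11 + 7/8 = 95/8

95/8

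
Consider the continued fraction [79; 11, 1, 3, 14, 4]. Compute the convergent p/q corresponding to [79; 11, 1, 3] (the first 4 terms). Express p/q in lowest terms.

Start with 3.
1 + 1/(3/1) = 1 + 1/3 = 4/3
11 + 1/(4/3) = 11 + 3/4 = 47/4
79 + 1/(47/4) = 79 + 4/47 = 3717/47

3717/47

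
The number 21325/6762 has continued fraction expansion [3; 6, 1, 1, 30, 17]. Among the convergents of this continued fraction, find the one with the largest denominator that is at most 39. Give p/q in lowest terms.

41/13

a_0 = 3: 3/1  (≤ bound)
a_1 = 6: 19/6  (≤ bound)
a_2 = 1: 22/7  (≤ bound)
a_3 = 1: 41/13  (≤ bound)
a_4 = 30: 1252/397  (> 39, stop)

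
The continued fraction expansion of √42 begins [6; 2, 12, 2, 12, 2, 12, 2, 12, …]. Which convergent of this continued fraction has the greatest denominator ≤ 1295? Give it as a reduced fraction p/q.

4206/649

List convergents until the denominator exceeds the bound:
a_0 = 6: 6/1  (≤ bound)
a_1 = 2: 13/2  (≤ bound)
a_2 = 12: 162/25  (≤ bound)
a_3 = 2: 337/52  (≤ bound)
a_4 = 12: 4206/649  (≤ bound)
a_5 = 2: 8749/1350  (> 1295, stop)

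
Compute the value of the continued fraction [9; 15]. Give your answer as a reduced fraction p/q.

136/15

Collapse the nested fraction from the inside out:
Start with 15.
9 + 1/(15/1) = 9 + 1/15 = 136/15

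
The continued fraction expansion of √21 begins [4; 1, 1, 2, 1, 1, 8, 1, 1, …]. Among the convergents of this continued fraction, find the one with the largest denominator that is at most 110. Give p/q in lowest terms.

a_0 = 4: 4/1  (≤ bound)
a_1 = 1: 5/1  (≤ bound)
a_2 = 1: 9/2  (≤ bound)
a_3 = 2: 23/5  (≤ bound)
a_4 = 1: 32/7  (≤ bound)
a_5 = 1: 55/12  (≤ bound)
a_6 = 8: 472/103  (≤ bound)
a_7 = 1: 527/115  (> 110, stop)

472/103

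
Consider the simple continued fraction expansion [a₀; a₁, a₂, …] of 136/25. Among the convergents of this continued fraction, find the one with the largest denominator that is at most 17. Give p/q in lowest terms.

List convergents until the denominator exceeds the bound:
a_0 = 5: 5/1  (≤ bound)
a_1 = 2: 11/2  (≤ bound)
a_2 = 3: 38/7  (≤ bound)
a_3 = 1: 49/9  (≤ bound)
a_4 = 2: 136/25  (> 17, stop)

49/9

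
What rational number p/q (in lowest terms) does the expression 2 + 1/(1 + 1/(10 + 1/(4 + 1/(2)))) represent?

a_0 = 2: 2/1
a_1 = 1: 3/1
a_2 = 10: 32/11
a_3 = 4: 131/45
a_4 = 2: 294/101

294/101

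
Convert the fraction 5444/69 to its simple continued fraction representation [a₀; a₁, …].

5444 = 78·69 + 62, so a_0 = 78
69 = 1·62 + 7, so a_1 = 1
62 = 8·7 + 6, so a_2 = 8
7 = 1·6 + 1, so a_3 = 1
6 = 6·1 + 0, so a_4 = 6

[78; 1, 8, 1, 6]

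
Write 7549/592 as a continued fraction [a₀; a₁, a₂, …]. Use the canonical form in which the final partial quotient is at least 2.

[12; 1, 3, 36, 1, 3]

7549 = 12·592 + 445, so a_0 = 12
592 = 1·445 + 147, so a_1 = 1
445 = 3·147 + 4, so a_2 = 3
147 = 36·4 + 3, so a_3 = 36
4 = 1·3 + 1, so a_4 = 1
3 = 3·1 + 0, so a_5 = 3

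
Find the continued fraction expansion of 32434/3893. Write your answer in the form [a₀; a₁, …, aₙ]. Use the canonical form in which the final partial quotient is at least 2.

[8; 3, 56, 11, 2]

Repeatedly divide and take the remainder:
⌊32434/3893⌋ = 8, remainder 1290
⌊3893/1290⌋ = 3, remainder 23
⌊1290/23⌋ = 56, remainder 2
⌊23/2⌋ = 11, remainder 1
⌊2/1⌋ = 2, remainder 0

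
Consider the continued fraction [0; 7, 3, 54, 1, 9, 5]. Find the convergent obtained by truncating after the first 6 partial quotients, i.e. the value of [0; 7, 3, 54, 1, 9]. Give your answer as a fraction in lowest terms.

1657/12148

a_0 = 0: 0/1
a_1 = 7: 1/7
a_2 = 3: 3/22
a_3 = 54: 163/1195
a_4 = 1: 166/1217
a_5 = 9: 1657/12148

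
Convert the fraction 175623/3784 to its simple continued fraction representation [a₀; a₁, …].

175623 ÷ 3784 → quotient 46, remainder 1559
3784 ÷ 1559 → quotient 2, remainder 666
1559 ÷ 666 → quotient 2, remainder 227
666 ÷ 227 → quotient 2, remainder 212
227 ÷ 212 → quotient 1, remainder 15
212 ÷ 15 → quotient 14, remainder 2
15 ÷ 2 → quotient 7, remainder 1
2 ÷ 1 → quotient 2, remainder 0

[46; 2, 2, 2, 1, 14, 7, 2]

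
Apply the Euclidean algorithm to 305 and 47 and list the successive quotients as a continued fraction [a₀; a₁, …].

305 ÷ 47 → quotient 6, remainder 23
47 ÷ 23 → quotient 2, remainder 1
23 ÷ 1 → quotient 23, remainder 0

[6; 2, 23]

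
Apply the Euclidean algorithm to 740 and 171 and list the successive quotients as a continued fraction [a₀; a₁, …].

[4; 3, 18, 1, 2]

Run the Euclidean algorithm, recording each quotient:
⌊740/171⌋ = 4, remainder 56
⌊171/56⌋ = 3, remainder 3
⌊56/3⌋ = 18, remainder 2
⌊3/2⌋ = 1, remainder 1
⌊2/1⌋ = 2, remainder 0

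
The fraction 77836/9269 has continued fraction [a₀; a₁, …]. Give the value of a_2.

77836 = 8·9269 + 3684, so a_0 = 8
9269 = 2·3684 + 1901, so a_1 = 2
3684 = 1·1901 + 1783, so a_2 = 1

1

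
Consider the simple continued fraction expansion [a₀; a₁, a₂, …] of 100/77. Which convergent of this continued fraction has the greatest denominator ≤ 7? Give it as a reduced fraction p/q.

List convergents until the denominator exceeds the bound:
a_0 = 1: 1/1  (≤ bound)
a_1 = 3: 4/3  (≤ bound)
a_2 = 2: 9/7  (≤ bound)
a_3 = 1: 13/10  (> 7, stop)

9/7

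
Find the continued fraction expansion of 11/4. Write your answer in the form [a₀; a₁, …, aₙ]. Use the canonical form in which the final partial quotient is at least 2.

Repeatedly divide and take the remainder:
⌊11/4⌋ = 2, remainder 3
⌊4/3⌋ = 1, remainder 1
⌊3/1⌋ = 3, remainder 0

[2; 1, 3]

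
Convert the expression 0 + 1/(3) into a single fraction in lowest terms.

Starting at the tail and folding back:
Start with 3.
0 + 1/(3/1) = 0 + 1/3 = 1/3

1/3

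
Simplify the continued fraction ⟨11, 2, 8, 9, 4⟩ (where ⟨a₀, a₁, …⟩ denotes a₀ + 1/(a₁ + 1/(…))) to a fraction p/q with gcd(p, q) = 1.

Start with 4.
9 + 1/(4/1) = 9 + 1/4 = 37/4
8 + 1/(37/4) = 8 + 4/37 = 300/37
2 + 1/(300/37) = 2 + 37/300 = 637/300
11 + 1/(637/300) = 11 + 300/637 = 7307/637

7307/637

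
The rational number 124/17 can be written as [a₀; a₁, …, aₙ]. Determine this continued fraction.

[7; 3, 2, 2]

Apply division with remainder until the remainder is 0:
124 ÷ 17 → quotient 7, remainder 5
17 ÷ 5 → quotient 3, remainder 2
5 ÷ 2 → quotient 2, remainder 1
2 ÷ 1 → quotient 2, remainder 0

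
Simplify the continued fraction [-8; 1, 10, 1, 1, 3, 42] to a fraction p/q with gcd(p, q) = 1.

Collapse the nested fraction from the inside out:
Start with 42.
3 + 1/(42/1) = 3 + 1/42 = 127/42
1 + 1/(127/42) = 1 + 42/127 = 169/127
1 + 1/(169/127) = 1 + 127/169 = 296/169
10 + 1/(296/169) = 10 + 169/296 = 3129/296
1 + 1/(3129/296) = 1 + 296/3129 = 3425/3129
-8 + 1/(3425/3129) = -8 + 3129/3425 = -24271/3425

-24271/3425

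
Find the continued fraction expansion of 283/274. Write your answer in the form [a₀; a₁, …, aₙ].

[1; 30, 2, 4]

Run the Euclidean algorithm, recording each quotient:
283 = 1·274 + 9, so a_0 = 1
274 = 30·9 + 4, so a_1 = 30
9 = 2·4 + 1, so a_2 = 2
4 = 4·1 + 0, so a_3 = 4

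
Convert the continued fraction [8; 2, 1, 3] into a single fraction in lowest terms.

Start with 3.
1 + 1/(3/1) = 1 + 1/3 = 4/3
2 + 1/(4/3) = 2 + 3/4 = 11/4
8 + 1/(11/4) = 8 + 4/11 = 92/11

92/11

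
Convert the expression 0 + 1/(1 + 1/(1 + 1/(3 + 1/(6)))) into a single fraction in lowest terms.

a_0 = 0: 0/1
a_1 = 1: 1/1
a_2 = 1: 1/2
a_3 = 3: 4/7
a_4 = 6: 25/44

25/44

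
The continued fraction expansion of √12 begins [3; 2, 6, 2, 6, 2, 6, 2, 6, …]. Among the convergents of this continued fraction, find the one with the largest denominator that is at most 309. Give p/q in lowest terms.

627/181

a_0 = 3: 3/1  (≤ bound)
a_1 = 2: 7/2  (≤ bound)
a_2 = 6: 45/13  (≤ bound)
a_3 = 2: 97/28  (≤ bound)
a_4 = 6: 627/181  (≤ bound)
a_5 = 2: 1351/390  (> 309, stop)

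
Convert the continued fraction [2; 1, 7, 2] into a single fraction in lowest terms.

Start with 2.
7 + 1/(2/1) = 7 + 1/2 = 15/2
1 + 1/(15/2) = 1 + 2/15 = 17/15
2 + 1/(17/15) = 2 + 15/17 = 49/17

49/17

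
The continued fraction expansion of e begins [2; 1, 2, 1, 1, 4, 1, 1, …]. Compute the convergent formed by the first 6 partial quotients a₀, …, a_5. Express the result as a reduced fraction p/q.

87/32

Start with 4.
1 + 1/(4/1) = 1 + 1/4 = 5/4
1 + 1/(5/4) = 1 + 4/5 = 9/5
2 + 1/(9/5) = 2 + 5/9 = 23/9
1 + 1/(23/9) = 1 + 9/23 = 32/23
2 + 1/(32/23) = 2 + 23/32 = 87/32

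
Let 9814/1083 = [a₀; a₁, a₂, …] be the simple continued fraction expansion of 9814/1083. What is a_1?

Repeatedly divide and take the remainder:
9814 = 9·1083 + 67, so a_0 = 9
1083 = 16·67 + 11, so a_1 = 16

16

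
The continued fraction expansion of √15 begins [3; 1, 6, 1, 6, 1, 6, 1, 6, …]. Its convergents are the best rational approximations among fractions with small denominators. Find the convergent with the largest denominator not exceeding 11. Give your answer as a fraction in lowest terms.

a_0 = 3: 3/1  (≤ bound)
a_1 = 1: 4/1  (≤ bound)
a_2 = 6: 27/7  (≤ bound)
a_3 = 1: 31/8  (≤ bound)
a_4 = 6: 213/55  (> 11, stop)

31/8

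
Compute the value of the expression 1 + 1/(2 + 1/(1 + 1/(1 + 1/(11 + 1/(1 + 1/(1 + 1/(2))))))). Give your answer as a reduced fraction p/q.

Use the convergent recurrence hₖ = aₖ·hₖ₋₁ + hₖ₋₂ (and likewise for the denominators kₖ):
a_0 = 1: 1/1
a_1 = 2: 3/2
a_2 = 1: 4/3
a_3 = 1: 7/5
a_4 = 11: 81/58
a_5 = 1: 88/63
a_6 = 1: 169/121
a_7 = 2: 426/305

426/305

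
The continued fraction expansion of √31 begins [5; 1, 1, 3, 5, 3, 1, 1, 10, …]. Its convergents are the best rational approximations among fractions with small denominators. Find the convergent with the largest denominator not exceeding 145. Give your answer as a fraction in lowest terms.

657/118

List convergents until the denominator exceeds the bound:
a_0 = 5: 5/1  (≤ bound)
a_1 = 1: 6/1  (≤ bound)
a_2 = 1: 11/2  (≤ bound)
a_3 = 3: 39/7  (≤ bound)
a_4 = 5: 206/37  (≤ bound)
a_5 = 3: 657/118  (≤ bound)
a_6 = 1: 863/155  (> 145, stop)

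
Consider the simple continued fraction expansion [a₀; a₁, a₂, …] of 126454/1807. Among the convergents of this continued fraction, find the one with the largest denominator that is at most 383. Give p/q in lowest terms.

a_0 = 69: 69/1  (≤ bound)
a_1 = 1: 70/1  (≤ bound)
a_2 = 49: 3499/50  (≤ bound)
a_3 = 5: 17565/251  (≤ bound)
a_4 = 7: 126454/1807  (> 383, stop)

17565/251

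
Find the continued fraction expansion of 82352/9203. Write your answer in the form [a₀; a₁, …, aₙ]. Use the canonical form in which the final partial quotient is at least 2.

[8; 1, 18, 2, 1, 2, 59]

⌊82352/9203⌋ = 8, remainder 8728
⌊9203/8728⌋ = 1, remainder 475
⌊8728/475⌋ = 18, remainder 178
⌊475/178⌋ = 2, remainder 119
⌊178/119⌋ = 1, remainder 59
⌊119/59⌋ = 2, remainder 1
⌊59/1⌋ = 59, remainder 0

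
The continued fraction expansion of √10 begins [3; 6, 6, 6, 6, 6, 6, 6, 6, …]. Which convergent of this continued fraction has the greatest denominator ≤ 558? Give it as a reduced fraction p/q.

721/228

List convergents until the denominator exceeds the bound:
a_0 = 3: 3/1  (≤ bound)
a_1 = 6: 19/6  (≤ bound)
a_2 = 6: 117/37  (≤ bound)
a_3 = 6: 721/228  (≤ bound)
a_4 = 6: 4443/1405  (> 558, stop)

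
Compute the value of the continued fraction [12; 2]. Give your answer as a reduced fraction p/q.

Start with 2.
12 + 1/(2/1) = 12 + 1/2 = 25/2

25/2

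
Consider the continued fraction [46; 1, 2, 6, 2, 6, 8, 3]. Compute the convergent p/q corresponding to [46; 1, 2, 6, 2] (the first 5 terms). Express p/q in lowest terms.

Collapse the nested fraction from the inside out:
Start with 2.
6 + 1/(2/1) = 6 + 1/2 = 13/2
2 + 1/(13/2) = 2 + 2/13 = 28/13
1 + 1/(28/13) = 1 + 13/28 = 41/28
46 + 1/(41/28) = 46 + 28/41 = 1914/41

1914/41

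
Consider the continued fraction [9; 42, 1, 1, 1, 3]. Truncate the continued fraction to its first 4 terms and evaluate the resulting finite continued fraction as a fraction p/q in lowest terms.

767/85

Work from the innermost term outward:
Start with 1.
1 + 1/(1/1) = 1 + 1/1 = 2/1
42 + 1/(2/1) = 42 + 1/2 = 85/2
9 + 1/(85/2) = 9 + 2/85 = 767/85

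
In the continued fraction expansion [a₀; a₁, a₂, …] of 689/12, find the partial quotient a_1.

Run the Euclidean algorithm, recording each quotient:
689 = 57·12 + 5, so a_0 = 57
12 = 2·5 + 2, so a_1 = 2

2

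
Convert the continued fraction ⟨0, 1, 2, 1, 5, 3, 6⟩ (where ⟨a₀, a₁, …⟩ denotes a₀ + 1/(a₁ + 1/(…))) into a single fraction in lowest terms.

Compute successive convergents:
a_0 = 0: 0/1
a_1 = 1: 1/1
a_2 = 2: 2/3
a_3 = 1: 3/4
a_4 = 5: 17/23
a_5 = 3: 54/73
a_6 = 6: 341/461

341/461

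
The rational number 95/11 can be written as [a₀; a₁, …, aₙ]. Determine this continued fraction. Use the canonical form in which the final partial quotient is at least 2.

95 ÷ 11 → quotient 8, remainder 7
11 ÷ 7 → quotient 1, remainder 4
7 ÷ 4 → quotient 1, remainder 3
4 ÷ 3 → quotient 1, remainder 1
3 ÷ 1 → quotient 3, remainder 0

[8; 1, 1, 1, 3]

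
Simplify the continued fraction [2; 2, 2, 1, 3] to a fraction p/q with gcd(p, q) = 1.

63/26

Start with 3.
1 + 1/(3/1) = 1 + 1/3 = 4/3
2 + 1/(4/3) = 2 + 3/4 = 11/4
2 + 1/(11/4) = 2 + 4/11 = 26/11
2 + 1/(26/11) = 2 + 11/26 = 63/26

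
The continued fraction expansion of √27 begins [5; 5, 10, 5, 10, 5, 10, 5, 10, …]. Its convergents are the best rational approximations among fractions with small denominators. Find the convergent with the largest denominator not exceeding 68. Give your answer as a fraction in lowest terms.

265/51

List convergents until the denominator exceeds the bound:
a_0 = 5: 5/1  (≤ bound)
a_1 = 5: 26/5  (≤ bound)
a_2 = 10: 265/51  (≤ bound)
a_3 = 5: 1351/260  (> 68, stop)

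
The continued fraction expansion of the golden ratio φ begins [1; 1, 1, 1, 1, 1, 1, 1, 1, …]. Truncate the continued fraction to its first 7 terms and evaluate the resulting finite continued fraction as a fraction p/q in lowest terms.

Work from the innermost term outward:
Start with 1.
1 + 1/(1/1) = 1 + 1/1 = 2/1
1 + 1/(2/1) = 1 + 1/2 = 3/2
1 + 1/(3/2) = 1 + 2/3 = 5/3
1 + 1/(5/3) = 1 + 3/5 = 8/5
1 + 1/(8/5) = 1 + 5/8 = 13/8
1 + 1/(13/8) = 1 + 8/13 = 21/13

21/13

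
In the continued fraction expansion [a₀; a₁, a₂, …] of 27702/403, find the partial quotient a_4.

5

27702 = 68·403 + 298, so a_0 = 68
403 = 1·298 + 105, so a_1 = 1
298 = 2·105 + 88, so a_2 = 2
105 = 1·88 + 17, so a_3 = 1
88 = 5·17 + 3, so a_4 = 5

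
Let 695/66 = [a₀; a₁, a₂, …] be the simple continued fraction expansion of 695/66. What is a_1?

695 ÷ 66 → quotient 10, remainder 35
66 ÷ 35 → quotient 1, remainder 31

1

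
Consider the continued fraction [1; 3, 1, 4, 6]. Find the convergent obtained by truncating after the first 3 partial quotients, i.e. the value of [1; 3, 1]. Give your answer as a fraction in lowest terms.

Start with 1.
3 + 1/(1/1) = 3 + 1/1 = 4/1
1 + 1/(4/1) = 1 + 1/4 = 5/4

5/4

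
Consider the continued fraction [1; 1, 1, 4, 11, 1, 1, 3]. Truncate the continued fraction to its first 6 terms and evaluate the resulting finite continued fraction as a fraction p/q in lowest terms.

Compute successive convergents:
a_0 = 1: 1/1
a_1 = 1: 2/1
a_2 = 1: 3/2
a_3 = 4: 14/9
a_4 = 11: 157/101
a_5 = 1: 171/110

171/110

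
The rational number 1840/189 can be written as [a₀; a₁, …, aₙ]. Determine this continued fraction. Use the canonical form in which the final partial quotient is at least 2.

[9; 1, 2, 1, 3, 1, 1, 5]

⌊1840/189⌋ = 9, remainder 139
⌊189/139⌋ = 1, remainder 50
⌊139/50⌋ = 2, remainder 39
⌊50/39⌋ = 1, remainder 11
⌊39/11⌋ = 3, remainder 6
⌊11/6⌋ = 1, remainder 5
⌊6/5⌋ = 1, remainder 1
⌊5/1⌋ = 5, remainder 0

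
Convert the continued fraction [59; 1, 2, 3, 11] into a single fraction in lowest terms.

Start with 11.
3 + 1/(11/1) = 3 + 1/11 = 34/11
2 + 1/(34/11) = 2 + 11/34 = 79/34
1 + 1/(79/34) = 1 + 34/79 = 113/79
59 + 1/(113/79) = 59 + 79/113 = 6746/113

6746/113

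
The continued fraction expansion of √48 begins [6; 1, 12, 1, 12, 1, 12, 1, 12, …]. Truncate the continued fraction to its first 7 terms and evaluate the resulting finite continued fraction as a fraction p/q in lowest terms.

a_0 = 6: 6/1
a_1 = 1: 7/1
a_2 = 12: 90/13
a_3 = 1: 97/14
a_4 = 12: 1254/181
a_5 = 1: 1351/195
a_6 = 12: 17466/2521

17466/2521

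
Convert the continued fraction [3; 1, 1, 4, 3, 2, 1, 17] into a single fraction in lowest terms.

6035/1699

Work from the innermost term outward:
Start with 17.
1 + 1/(17/1) = 1 + 1/17 = 18/17
2 + 1/(18/17) = 2 + 17/18 = 53/18
3 + 1/(53/18) = 3 + 18/53 = 177/53
4 + 1/(177/53) = 4 + 53/177 = 761/177
1 + 1/(761/177) = 1 + 177/761 = 938/761
1 + 1/(938/761) = 1 + 761/938 = 1699/938
3 + 1/(1699/938) = 3 + 938/1699 = 6035/1699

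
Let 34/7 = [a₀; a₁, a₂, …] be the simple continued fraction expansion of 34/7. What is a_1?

1

Repeatedly divide and take the remainder:
⌊34/7⌋ = 4, remainder 6
⌊7/6⌋ = 1, remainder 1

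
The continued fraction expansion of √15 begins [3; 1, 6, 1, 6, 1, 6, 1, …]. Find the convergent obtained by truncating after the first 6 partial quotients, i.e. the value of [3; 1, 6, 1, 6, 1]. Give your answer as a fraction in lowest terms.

244/63

Collapse the nested fraction from the inside out:
Start with 1.
6 + 1/(1/1) = 6 + 1/1 = 7/1
1 + 1/(7/1) = 1 + 1/7 = 8/7
6 + 1/(8/7) = 6 + 7/8 = 55/8
1 + 1/(55/8) = 1 + 8/55 = 63/55
3 + 1/(63/55) = 3 + 55/63 = 244/63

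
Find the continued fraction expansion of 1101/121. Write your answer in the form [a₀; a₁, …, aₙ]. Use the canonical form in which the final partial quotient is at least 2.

[9; 10, 12]

Run the Euclidean algorithm, recording each quotient:
⌊1101/121⌋ = 9, remainder 12
⌊121/12⌋ = 10, remainder 1
⌊12/1⌋ = 12, remainder 0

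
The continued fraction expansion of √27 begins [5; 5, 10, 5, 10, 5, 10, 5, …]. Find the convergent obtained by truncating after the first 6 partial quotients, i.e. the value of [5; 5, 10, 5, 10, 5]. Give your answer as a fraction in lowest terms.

70226/13515

Start with 5.
10 + 1/(5/1) = 10 + 1/5 = 51/5
5 + 1/(51/5) = 5 + 5/51 = 260/51
10 + 1/(260/51) = 10 + 51/260 = 2651/260
5 + 1/(2651/260) = 5 + 260/2651 = 13515/2651
5 + 1/(13515/2651) = 5 + 2651/13515 = 70226/13515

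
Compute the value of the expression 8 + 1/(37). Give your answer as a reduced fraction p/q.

297/37

Start with 37.
8 + 1/(37/1) = 8 + 1/37 = 297/37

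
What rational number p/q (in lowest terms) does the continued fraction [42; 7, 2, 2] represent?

Work from the innermost term outward:
Start with 2.
2 + 1/(2/1) = 2 + 1/2 = 5/2
7 + 1/(5/2) = 7 + 2/5 = 37/5
42 + 1/(37/5) = 42 + 5/37 = 1559/37

1559/37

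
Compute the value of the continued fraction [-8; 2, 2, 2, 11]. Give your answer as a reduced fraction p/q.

-1039/137

Start with 11.
2 + 1/(11/1) = 2 + 1/11 = 23/11
2 + 1/(23/11) = 2 + 11/23 = 57/23
2 + 1/(57/23) = 2 + 23/57 = 137/57
-8 + 1/(137/57) = -8 + 57/137 = -1039/137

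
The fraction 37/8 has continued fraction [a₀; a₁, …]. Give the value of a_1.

1

Run the Euclidean algorithm, recording each quotient:
37 = 4·8 + 5, so a_0 = 4
8 = 1·5 + 3, so a_1 = 1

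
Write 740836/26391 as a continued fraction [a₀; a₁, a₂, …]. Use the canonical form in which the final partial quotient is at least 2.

Apply division with remainder until the remainder is 0:
740836 ÷ 26391 → quotient 28, remainder 1888
26391 ÷ 1888 → quotient 13, remainder 1847
1888 ÷ 1847 → quotient 1, remainder 41
1847 ÷ 41 → quotient 45, remainder 2
41 ÷ 2 → quotient 20, remainder 1
2 ÷ 1 → quotient 2, remainder 0

[28; 13, 1, 45, 20, 2]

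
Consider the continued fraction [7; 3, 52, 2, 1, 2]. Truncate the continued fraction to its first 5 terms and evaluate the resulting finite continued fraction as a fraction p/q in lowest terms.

3475/474

Start with 1.
2 + 1/(1/1) = 2 + 1/1 = 3/1
52 + 1/(3/1) = 52 + 1/3 = 157/3
3 + 1/(157/3) = 3 + 3/157 = 474/157
7 + 1/(474/157) = 7 + 157/474 = 3475/474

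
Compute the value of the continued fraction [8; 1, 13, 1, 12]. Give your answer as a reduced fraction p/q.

Use the convergent recurrence hₖ = aₖ·hₖ₋₁ + hₖ₋₂ (and likewise for the denominators kₖ):
a_0 = 8: 8/1
a_1 = 1: 9/1
a_2 = 13: 125/14
a_3 = 1: 134/15
a_4 = 12: 1733/194

1733/194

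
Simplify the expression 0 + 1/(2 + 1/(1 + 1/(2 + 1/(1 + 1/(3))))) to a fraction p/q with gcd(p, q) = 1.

Collapse the nested fraction from the inside out:
Start with 3.
1 + 1/(3/1) = 1 + 1/3 = 4/3
2 + 1/(4/3) = 2 + 3/4 = 11/4
1 + 1/(11/4) = 1 + 4/11 = 15/11
2 + 1/(15/11) = 2 + 11/15 = 41/15
0 + 1/(41/15) = 0 + 15/41 = 15/41

15/41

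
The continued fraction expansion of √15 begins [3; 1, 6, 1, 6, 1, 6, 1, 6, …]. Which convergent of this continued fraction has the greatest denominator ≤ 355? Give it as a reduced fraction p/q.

244/63

a_0 = 3: 3/1  (≤ bound)
a_1 = 1: 4/1  (≤ bound)
a_2 = 6: 27/7  (≤ bound)
a_3 = 1: 31/8  (≤ bound)
a_4 = 6: 213/55  (≤ bound)
a_5 = 1: 244/63  (≤ bound)
a_6 = 6: 1677/433  (> 355, stop)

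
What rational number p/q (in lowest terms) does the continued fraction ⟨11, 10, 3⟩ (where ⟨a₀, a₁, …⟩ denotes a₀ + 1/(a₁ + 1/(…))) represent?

344/31

Start with 3.
10 + 1/(3/1) = 10 + 1/3 = 31/3
11 + 1/(31/3) = 11 + 3/31 = 344/31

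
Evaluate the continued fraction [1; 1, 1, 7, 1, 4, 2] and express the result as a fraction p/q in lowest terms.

280/183

Start with 2.
4 + 1/(2/1) = 4 + 1/2 = 9/2
1 + 1/(9/2) = 1 + 2/9 = 11/9
7 + 1/(11/9) = 7 + 9/11 = 86/11
1 + 1/(86/11) = 1 + 11/86 = 97/86
1 + 1/(97/86) = 1 + 86/97 = 183/97
1 + 1/(183/97) = 1 + 97/183 = 280/183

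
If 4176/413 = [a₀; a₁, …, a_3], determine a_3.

⌊4176/413⌋ = 10, remainder 46
⌊413/46⌋ = 8, remainder 45
⌊46/45⌋ = 1, remainder 1
⌊45/1⌋ = 45, remainder 0

45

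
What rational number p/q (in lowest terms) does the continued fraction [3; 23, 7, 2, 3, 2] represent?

8378/2753

a_0 = 3: 3/1
a_1 = 23: 70/23
a_2 = 7: 493/162
a_3 = 2: 1056/347
a_4 = 3: 3661/1203
a_5 = 2: 8378/2753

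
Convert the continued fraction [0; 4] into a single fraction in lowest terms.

Work from the innermost term outward:
Start with 4.
0 + 1/(4/1) = 0 + 1/4 = 1/4

1/4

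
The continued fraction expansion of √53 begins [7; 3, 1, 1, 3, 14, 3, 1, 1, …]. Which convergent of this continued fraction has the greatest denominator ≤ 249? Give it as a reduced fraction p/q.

List convergents until the denominator exceeds the bound:
a_0 = 7: 7/1  (≤ bound)
a_1 = 3: 22/3  (≤ bound)
a_2 = 1: 29/4  (≤ bound)
a_3 = 1: 51/7  (≤ bound)
a_4 = 3: 182/25  (≤ bound)
a_5 = 14: 2599/357  (> 249, stop)

182/25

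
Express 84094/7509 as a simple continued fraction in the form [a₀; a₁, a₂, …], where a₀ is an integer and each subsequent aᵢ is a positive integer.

84094 ÷ 7509 → quotient 11, remainder 1495
7509 ÷ 1495 → quotient 5, remainder 34
1495 ÷ 34 → quotient 43, remainder 33
34 ÷ 33 → quotient 1, remainder 1
33 ÷ 1 → quotient 33, remainder 0

[11; 5, 43, 1, 33]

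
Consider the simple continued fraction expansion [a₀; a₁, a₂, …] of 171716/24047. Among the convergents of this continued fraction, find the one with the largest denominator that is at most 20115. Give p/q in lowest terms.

73665/10316

a_0 = 7: 7/1  (≤ bound)
a_1 = 7: 50/7  (≤ bound)
a_2 = 10: 507/71  (≤ bound)
a_3 = 48: 24386/3415  (≤ bound)
a_4 = 3: 73665/10316  (≤ bound)
a_5 = 2: 171716/24047  (> 20115, stop)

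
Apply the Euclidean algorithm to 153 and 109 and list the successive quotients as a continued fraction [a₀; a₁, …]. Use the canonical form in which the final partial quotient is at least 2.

[1; 2, 2, 10, 2]

⌊153/109⌋ = 1, remainder 44
⌊109/44⌋ = 2, remainder 21
⌊44/21⌋ = 2, remainder 2
⌊21/2⌋ = 10, remainder 1
⌊2/1⌋ = 2, remainder 0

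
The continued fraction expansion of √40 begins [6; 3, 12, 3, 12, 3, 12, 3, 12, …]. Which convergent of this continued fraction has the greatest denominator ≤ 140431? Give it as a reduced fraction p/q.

337434/53353

a_0 = 6: 6/1  (≤ bound)
a_1 = 3: 19/3  (≤ bound)
a_2 = 12: 234/37  (≤ bound)
a_3 = 3: 721/114  (≤ bound)
a_4 = 12: 8886/1405  (≤ bound)
a_5 = 3: 27379/4329  (≤ bound)
a_6 = 12: 337434/53353  (≤ bound)
a_7 = 3: 1039681/164388  (> 140431, stop)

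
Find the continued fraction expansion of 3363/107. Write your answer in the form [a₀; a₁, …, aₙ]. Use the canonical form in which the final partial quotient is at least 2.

[31; 2, 3, 15]

Apply division with remainder until the remainder is 0:
3363 ÷ 107 → quotient 31, remainder 46
107 ÷ 46 → quotient 2, remainder 15
46 ÷ 15 → quotient 3, remainder 1
15 ÷ 1 → quotient 15, remainder 0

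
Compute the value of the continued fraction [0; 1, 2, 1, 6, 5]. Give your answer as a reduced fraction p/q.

103/139

Compute successive convergents:
a_0 = 0: 0/1
a_1 = 1: 1/1
a_2 = 2: 2/3
a_3 = 1: 3/4
a_4 = 6: 20/27
a_5 = 5: 103/139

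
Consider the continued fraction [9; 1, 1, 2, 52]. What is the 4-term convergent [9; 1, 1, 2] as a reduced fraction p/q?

48/5

Collapse the nested fraction from the inside out:
Start with 2.
1 + 1/(2/1) = 1 + 1/2 = 3/2
1 + 1/(3/2) = 1 + 2/3 = 5/3
9 + 1/(5/3) = 9 + 3/5 = 48/5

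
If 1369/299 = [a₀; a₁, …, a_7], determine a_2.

1

1369 = 4·299 + 173, so a_0 = 4
299 = 1·173 + 126, so a_1 = 1
173 = 1·126 + 47, so a_2 = 1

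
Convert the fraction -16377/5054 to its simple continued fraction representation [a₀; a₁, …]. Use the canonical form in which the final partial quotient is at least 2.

-16377 ÷ 5054 → quotient -4, remainder 3839
5054 ÷ 3839 → quotient 1, remainder 1215
3839 ÷ 1215 → quotient 3, remainder 194
1215 ÷ 194 → quotient 6, remainder 51
194 ÷ 51 → quotient 3, remainder 41
51 ÷ 41 → quotient 1, remainder 10
41 ÷ 10 → quotient 4, remainder 1
10 ÷ 1 → quotient 10, remainder 0

[-4; 1, 3, 6, 3, 1, 4, 10]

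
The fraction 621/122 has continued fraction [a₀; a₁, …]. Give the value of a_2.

11

Run the Euclidean algorithm, recording each quotient:
621 = 5·122 + 11, so a_0 = 5
122 = 11·11 + 1, so a_1 = 11
11 = 11·1 + 0, so a_2 = 11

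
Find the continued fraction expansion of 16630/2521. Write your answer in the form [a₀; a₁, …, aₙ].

⌊16630/2521⌋ = 6, remainder 1504
⌊2521/1504⌋ = 1, remainder 1017
⌊1504/1017⌋ = 1, remainder 487
⌊1017/487⌋ = 2, remainder 43
⌊487/43⌋ = 11, remainder 14
⌊43/14⌋ = 3, remainder 1
⌊14/1⌋ = 14, remainder 0

[6; 1, 1, 2, 11, 3, 14]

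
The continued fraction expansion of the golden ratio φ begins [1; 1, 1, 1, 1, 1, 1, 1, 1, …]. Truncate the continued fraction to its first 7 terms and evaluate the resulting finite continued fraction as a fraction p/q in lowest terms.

Start with 1.
1 + 1/(1/1) = 1 + 1/1 = 2/1
1 + 1/(2/1) = 1 + 1/2 = 3/2
1 + 1/(3/2) = 1 + 2/3 = 5/3
1 + 1/(5/3) = 1 + 3/5 = 8/5
1 + 1/(8/5) = 1 + 5/8 = 13/8
1 + 1/(13/8) = 1 + 8/13 = 21/13

21/13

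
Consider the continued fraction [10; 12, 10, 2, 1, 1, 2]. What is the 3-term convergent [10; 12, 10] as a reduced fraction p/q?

1220/121

Collapse the nested fraction from the inside out:
Start with 10.
12 + 1/(10/1) = 12 + 1/10 = 121/10
10 + 1/(121/10) = 10 + 10/121 = 1220/121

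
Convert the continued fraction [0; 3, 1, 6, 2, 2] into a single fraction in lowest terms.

37/143

a_0 = 0: 0/1
a_1 = 3: 1/3
a_2 = 1: 1/4
a_3 = 6: 7/27
a_4 = 2: 15/58
a_5 = 2: 37/143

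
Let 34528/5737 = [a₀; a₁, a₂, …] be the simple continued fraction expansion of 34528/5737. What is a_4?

2

Run the Euclidean algorithm, recording each quotient:
⌊34528/5737⌋ = 6, remainder 106
⌊5737/106⌋ = 54, remainder 13
⌊106/13⌋ = 8, remainder 2
⌊13/2⌋ = 6, remainder 1
⌊2/1⌋ = 2, remainder 0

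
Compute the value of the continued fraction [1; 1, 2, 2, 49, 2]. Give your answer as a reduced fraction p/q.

1198/699

Start with 2.
49 + 1/(2/1) = 49 + 1/2 = 99/2
2 + 1/(99/2) = 2 + 2/99 = 200/99
2 + 1/(200/99) = 2 + 99/200 = 499/200
1 + 1/(499/200) = 1 + 200/499 = 699/499
1 + 1/(699/499) = 1 + 499/699 = 1198/699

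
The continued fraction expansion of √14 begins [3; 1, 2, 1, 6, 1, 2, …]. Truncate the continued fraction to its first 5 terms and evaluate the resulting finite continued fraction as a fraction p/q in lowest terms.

Work from the innermost term outward:
Start with 6.
1 + 1/(6/1) = 1 + 1/6 = 7/6
2 + 1/(7/6) = 2 + 6/7 = 20/7
1 + 1/(20/7) = 1 + 7/20 = 27/20
3 + 1/(27/20) = 3 + 20/27 = 101/27

101/27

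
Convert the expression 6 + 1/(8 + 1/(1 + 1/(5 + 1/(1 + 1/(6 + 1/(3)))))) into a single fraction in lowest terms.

8173/1337

Start with 3.
6 + 1/(3/1) = 6 + 1/3 = 19/3
1 + 1/(19/3) = 1 + 3/19 = 22/19
5 + 1/(22/19) = 5 + 19/22 = 129/22
1 + 1/(129/22) = 1 + 22/129 = 151/129
8 + 1/(151/129) = 8 + 129/151 = 1337/151
6 + 1/(1337/151) = 6 + 151/1337 = 8173/1337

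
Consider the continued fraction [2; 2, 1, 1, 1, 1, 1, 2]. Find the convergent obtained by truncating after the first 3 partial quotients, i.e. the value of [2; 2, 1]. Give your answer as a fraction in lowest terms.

7/3

Collapse the nested fraction from the inside out:
Start with 1.
2 + 1/(1/1) = 2 + 1/1 = 3/1
2 + 1/(3/1) = 2 + 1/3 = 7/3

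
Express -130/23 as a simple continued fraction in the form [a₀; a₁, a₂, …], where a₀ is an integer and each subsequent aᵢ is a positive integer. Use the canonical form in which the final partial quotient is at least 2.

Apply division with remainder until the remainder is 0:
⌊-130/23⌋ = -6, remainder 8
⌊23/8⌋ = 2, remainder 7
⌊8/7⌋ = 1, remainder 1
⌊7/1⌋ = 7, remainder 0

[-6; 2, 1, 7]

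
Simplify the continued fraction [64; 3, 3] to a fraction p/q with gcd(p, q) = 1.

Work from the innermost term outward:
Start with 3.
3 + 1/(3/1) = 3 + 1/3 = 10/3
64 + 1/(10/3) = 64 + 3/10 = 643/10

643/10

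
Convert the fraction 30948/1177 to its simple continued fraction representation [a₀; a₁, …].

[26; 3, 2, 2, 22, 1, 2]

Repeatedly divide and take the remainder:
30948 = 26·1177 + 346, so a_0 = 26
1177 = 3·346 + 139, so a_1 = 3
346 = 2·139 + 68, so a_2 = 2
139 = 2·68 + 3, so a_3 = 2
68 = 22·3 + 2, so a_4 = 22
3 = 1·2 + 1, so a_5 = 1
2 = 2·1 + 0, so a_6 = 2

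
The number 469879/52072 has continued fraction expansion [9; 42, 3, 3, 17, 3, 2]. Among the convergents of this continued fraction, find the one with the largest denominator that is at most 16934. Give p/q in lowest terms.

66035/7318

a_0 = 9: 9/1  (≤ bound)
a_1 = 42: 379/42  (≤ bound)
a_2 = 3: 1146/127  (≤ bound)
a_3 = 3: 3817/423  (≤ bound)
a_4 = 17: 66035/7318  (≤ bound)
a_5 = 3: 201922/22377  (> 16934, stop)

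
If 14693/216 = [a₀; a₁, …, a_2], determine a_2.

14693 = 68·216 + 5, so a_0 = 68
216 = 43·5 + 1, so a_1 = 43
5 = 5·1 + 0, so a_2 = 5

5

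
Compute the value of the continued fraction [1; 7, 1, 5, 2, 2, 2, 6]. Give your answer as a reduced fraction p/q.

Collapse the nested fraction from the inside out:
Start with 6.
2 + 1/(6/1) = 2 + 1/6 = 13/6
2 + 1/(13/6) = 2 + 6/13 = 32/13
2 + 1/(32/13) = 2 + 13/32 = 77/32
5 + 1/(77/32) = 5 + 32/77 = 417/77
1 + 1/(417/77) = 1 + 77/417 = 494/417
7 + 1/(494/417) = 7 + 417/494 = 3875/494
1 + 1/(3875/494) = 1 + 494/3875 = 4369/3875

4369/3875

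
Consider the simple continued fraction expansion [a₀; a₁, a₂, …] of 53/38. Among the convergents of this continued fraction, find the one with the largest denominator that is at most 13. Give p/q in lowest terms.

7/5

List convergents until the denominator exceeds the bound:
a_0 = 1: 1/1  (≤ bound)
a_1 = 2: 3/2  (≤ bound)
a_2 = 1: 4/3  (≤ bound)
a_3 = 1: 7/5  (≤ bound)
a_4 = 7: 53/38  (> 13, stop)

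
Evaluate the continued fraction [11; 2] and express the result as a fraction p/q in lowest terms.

Start with 2.
11 + 1/(2/1) = 11 + 1/2 = 23/2

23/2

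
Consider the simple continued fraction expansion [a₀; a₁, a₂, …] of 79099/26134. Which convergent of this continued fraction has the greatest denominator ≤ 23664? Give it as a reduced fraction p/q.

33932/11211

List convergents until the denominator exceeds the bound:
a_0 = 3: 3/1  (≤ bound)
a_1 = 37: 112/37  (≤ bound)
a_2 = 2: 227/75  (≤ bound)
a_3 = 49: 11235/3712  (≤ bound)
a_4 = 3: 33932/11211  (≤ bound)
a_5 = 2: 79099/26134  (> 23664, stop)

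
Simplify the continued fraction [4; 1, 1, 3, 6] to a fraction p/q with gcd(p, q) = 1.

Start with 6.
3 + 1/(6/1) = 3 + 1/6 = 19/6
1 + 1/(19/6) = 1 + 6/19 = 25/19
1 + 1/(25/19) = 1 + 19/25 = 44/25
4 + 1/(44/25) = 4 + 25/44 = 201/44

201/44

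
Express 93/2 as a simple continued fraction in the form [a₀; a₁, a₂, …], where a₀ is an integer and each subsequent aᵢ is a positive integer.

[46; 2]

93 ÷ 2 → quotient 46, remainder 1
2 ÷ 1 → quotient 2, remainder 0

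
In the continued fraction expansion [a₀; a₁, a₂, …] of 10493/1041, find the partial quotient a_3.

Run the Euclidean algorithm, recording each quotient:
⌊10493/1041⌋ = 10, remainder 83
⌊1041/83⌋ = 12, remainder 45
⌊83/45⌋ = 1, remainder 38
⌊45/38⌋ = 1, remainder 7

1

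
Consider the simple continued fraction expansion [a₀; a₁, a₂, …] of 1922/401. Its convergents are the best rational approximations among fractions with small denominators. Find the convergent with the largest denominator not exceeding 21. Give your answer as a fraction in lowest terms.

a_0 = 4: 4/1  (≤ bound)
a_1 = 1: 5/1  (≤ bound)
a_2 = 3: 19/4  (≤ bound)
a_3 = 1: 24/5  (≤ bound)
a_4 = 4: 115/24  (> 21, stop)

24/5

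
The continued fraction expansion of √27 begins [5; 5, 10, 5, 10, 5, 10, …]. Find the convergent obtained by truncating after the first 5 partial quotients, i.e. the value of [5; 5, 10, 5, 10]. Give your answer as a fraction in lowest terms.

Start with 10.
5 + 1/(10/1) = 5 + 1/10 = 51/10
10 + 1/(51/10) = 10 + 10/51 = 520/51
5 + 1/(520/51) = 5 + 51/520 = 2651/520
5 + 1/(2651/520) = 5 + 520/2651 = 13775/2651

13775/2651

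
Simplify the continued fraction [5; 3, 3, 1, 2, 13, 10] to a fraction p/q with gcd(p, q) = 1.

Start with 10.
13 + 1/(10/1) = 13 + 1/10 = 131/10
2 + 1/(131/10) = 2 + 10/131 = 272/131
1 + 1/(272/131) = 1 + 131/272 = 403/272
3 + 1/(403/272) = 3 + 272/403 = 1481/403
3 + 1/(1481/403) = 3 + 403/1481 = 4846/1481
5 + 1/(4846/1481) = 5 + 1481/4846 = 25711/4846

25711/4846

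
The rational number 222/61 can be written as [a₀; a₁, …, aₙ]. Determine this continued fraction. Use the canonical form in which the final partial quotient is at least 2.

[3; 1, 1, 1, 3, 2, 2]

222 ÷ 61 → quotient 3, remainder 39
61 ÷ 39 → quotient 1, remainder 22
39 ÷ 22 → quotient 1, remainder 17
22 ÷ 17 → quotient 1, remainder 5
17 ÷ 5 → quotient 3, remainder 2
5 ÷ 2 → quotient 2, remainder 1
2 ÷ 1 → quotient 2, remainder 0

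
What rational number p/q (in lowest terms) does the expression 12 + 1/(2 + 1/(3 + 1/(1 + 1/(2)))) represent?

a_0 = 12: 12/1
a_1 = 2: 25/2
a_2 = 3: 87/7
a_3 = 1: 112/9
a_4 = 2: 311/25

311/25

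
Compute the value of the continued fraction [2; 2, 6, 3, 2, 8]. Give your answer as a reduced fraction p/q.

1973/801

Use the convergent recurrence hₖ = aₖ·hₖ₋₁ + hₖ₋₂ (and likewise for the denominators kₖ):
a_0 = 2: 2/1
a_1 = 2: 5/2
a_2 = 6: 32/13
a_3 = 3: 101/41
a_4 = 2: 234/95
a_5 = 8: 1973/801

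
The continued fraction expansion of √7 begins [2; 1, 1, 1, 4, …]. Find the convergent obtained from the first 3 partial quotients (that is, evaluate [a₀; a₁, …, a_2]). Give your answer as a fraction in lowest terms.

5/2

Start with 1.
1 + 1/(1/1) = 1 + 1/1 = 2/1
2 + 1/(2/1) = 2 + 1/2 = 5/2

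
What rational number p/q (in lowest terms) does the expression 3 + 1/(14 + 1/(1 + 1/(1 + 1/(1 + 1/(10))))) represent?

a_0 = 3: 3/1
a_1 = 14: 43/14
a_2 = 1: 46/15
a_3 = 1: 89/29
a_4 = 1: 135/44
a_5 = 10: 1439/469

1439/469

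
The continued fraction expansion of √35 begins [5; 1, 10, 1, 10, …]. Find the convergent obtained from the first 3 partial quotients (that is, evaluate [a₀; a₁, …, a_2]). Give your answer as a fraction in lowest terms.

65/11

Start with 10.
1 + 1/(10/1) = 1 + 1/10 = 11/10
5 + 1/(11/10) = 5 + 10/11 = 65/11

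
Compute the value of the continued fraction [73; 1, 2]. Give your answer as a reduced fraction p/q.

Start with 2.
1 + 1/(2/1) = 1 + 1/2 = 3/2
73 + 1/(3/2) = 73 + 2/3 = 221/3

221/3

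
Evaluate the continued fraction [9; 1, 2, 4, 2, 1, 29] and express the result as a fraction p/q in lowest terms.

12084/1247

Starting at the tail and folding back:
Start with 29.
1 + 1/(29/1) = 1 + 1/29 = 30/29
2 + 1/(30/29) = 2 + 29/30 = 89/30
4 + 1/(89/30) = 4 + 30/89 = 386/89
2 + 1/(386/89) = 2 + 89/386 = 861/386
1 + 1/(861/386) = 1 + 386/861 = 1247/861
9 + 1/(1247/861) = 9 + 861/1247 = 12084/1247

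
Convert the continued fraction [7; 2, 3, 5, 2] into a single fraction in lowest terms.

Build up convergents one term at a time:
a_0 = 7: 7/1
a_1 = 2: 15/2
a_2 = 3: 52/7
a_3 = 5: 275/37
a_4 = 2: 602/81

602/81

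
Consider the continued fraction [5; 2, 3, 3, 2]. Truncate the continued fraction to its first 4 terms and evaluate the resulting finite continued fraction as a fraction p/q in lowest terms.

125/23

Start with 3.
3 + 1/(3/1) = 3 + 1/3 = 10/3
2 + 1/(10/3) = 2 + 3/10 = 23/10
5 + 1/(23/10) = 5 + 10/23 = 125/23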